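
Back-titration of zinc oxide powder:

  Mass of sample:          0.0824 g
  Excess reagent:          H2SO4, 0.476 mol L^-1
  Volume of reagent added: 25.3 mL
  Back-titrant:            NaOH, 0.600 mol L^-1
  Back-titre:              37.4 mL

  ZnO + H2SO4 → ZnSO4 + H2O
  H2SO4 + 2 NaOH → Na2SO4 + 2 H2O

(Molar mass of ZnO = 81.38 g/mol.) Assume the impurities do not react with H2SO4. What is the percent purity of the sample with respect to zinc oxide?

81.3 %

n(H2SO4) added = 0.0253 × 0.476 = 0.0120 mol
n(NaOH) used in back-titration = 0.0374 × 0.600 = 0.0224 mol
From the 1:2 ratio, n(H2SO4) left over = 1/2 × 0.0224 = 0.0112 mol
n(H2SO4) consumed by analyte = 0.0120 − 0.0112 = 8.23 × 10^-4 mol
n(ZnO) = 8.23 × 10^-4 mol (1:1 ratio)
mass of ZnO = 8.23 × 10^-4 × 81.38 = 0.0670 g
% ZnO = 0.0670 / 0.0824 × 100 = 81.3 %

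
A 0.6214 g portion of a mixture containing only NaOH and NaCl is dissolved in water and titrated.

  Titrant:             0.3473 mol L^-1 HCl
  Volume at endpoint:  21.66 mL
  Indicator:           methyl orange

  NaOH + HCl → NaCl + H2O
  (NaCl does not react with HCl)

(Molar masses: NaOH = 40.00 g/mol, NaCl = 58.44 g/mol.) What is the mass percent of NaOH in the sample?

n(HCl) = 0.02166 × 0.3473 = 7.523 × 10^-3 mol
Let x = n(NaOH), y = n(NaCl).
Titrant: 1x = 7.523 × 10^-3;  mass: 40.00x + 58.44y = 0.6214
Solving, x = 7.523 × 10^-3 mol, y = 5.484 × 10^-3 mol
mass of NaOH = 7.523 × 10^-3 × 40.00 = 0.3009 g
% NaOH = 0.3009 / 0.6214 × 100 = 48.42 %

48.42 %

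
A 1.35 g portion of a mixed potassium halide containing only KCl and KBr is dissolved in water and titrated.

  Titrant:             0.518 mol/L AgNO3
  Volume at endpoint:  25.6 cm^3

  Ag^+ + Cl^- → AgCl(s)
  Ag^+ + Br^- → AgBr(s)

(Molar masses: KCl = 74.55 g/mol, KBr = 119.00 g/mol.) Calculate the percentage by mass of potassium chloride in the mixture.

n(AgNO3) = 0.0256 × 0.518 = 0.0133 mol
Let x = n(KCl), y = n(KBr).
Titrant: 1x + 1y = 0.0133;  mass: 74.55x + 119.00y = 1.35
Solving, x = 5.13 × 10^-3 mol, y = 8.13 × 10^-3 mol
mass of KCl = 5.13 × 10^-3 × 74.55 = 0.382 g
% KCl = 0.382 / 1.35 × 100 = 28.3 %

28.3 %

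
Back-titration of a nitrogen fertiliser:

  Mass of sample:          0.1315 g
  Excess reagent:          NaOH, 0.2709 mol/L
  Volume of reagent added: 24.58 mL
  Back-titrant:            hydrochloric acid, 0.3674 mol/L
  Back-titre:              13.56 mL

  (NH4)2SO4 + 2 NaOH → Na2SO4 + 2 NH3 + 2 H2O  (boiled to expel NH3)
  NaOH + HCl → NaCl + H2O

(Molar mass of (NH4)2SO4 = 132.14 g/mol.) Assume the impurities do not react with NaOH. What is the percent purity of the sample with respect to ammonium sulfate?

84.25 %

n(NaOH) added = 0.02458 × 0.2709 = 6.659 × 10^-3 mol
n(HCl) used in back-titration = 0.01356 × 0.3674 = 4.982 × 10^-3 mol
n(NaOH) left over = 4.982 × 10^-3 mol (1:1 ratio)
n(NaOH) consumed by analyte = 6.659 × 10^-3 − 4.982 × 10^-3 = 1.677 × 10^-3 mol
From the 1:2 ratio, n((NH4)2SO4) = 1/2 × 1.677 × 10^-3 = 8.384 × 10^-4 mol
mass of (NH4)2SO4 = 8.384 × 10^-4 × 132.14 = 0.1108 g
% (NH4)2SO4 = 0.1108 / 0.1315 × 100 = 84.25 %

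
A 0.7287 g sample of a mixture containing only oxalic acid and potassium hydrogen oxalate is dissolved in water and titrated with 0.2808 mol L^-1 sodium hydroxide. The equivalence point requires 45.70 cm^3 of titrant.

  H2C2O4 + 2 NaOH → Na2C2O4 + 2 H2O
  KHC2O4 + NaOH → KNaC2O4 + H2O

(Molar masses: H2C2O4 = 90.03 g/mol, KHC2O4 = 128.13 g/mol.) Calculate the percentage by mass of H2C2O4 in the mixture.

68.05 %

n(NaOH) = 0.04570 × 0.2808 = 0.01283 mol
Let x = n(H2C2O4), y = n(KHC2O4).
Titrant: 2x + 1y = 0.01283;  mass: 90.03x + 128.13y = 0.7287
Solving, x = 5.508 × 10^-3 mol, y = 1.817 × 10^-3 mol
mass of H2C2O4 = 5.508 × 10^-3 × 90.03 = 0.4959 g
% H2C2O4 = 0.4959 / 0.7287 × 100 = 68.05 %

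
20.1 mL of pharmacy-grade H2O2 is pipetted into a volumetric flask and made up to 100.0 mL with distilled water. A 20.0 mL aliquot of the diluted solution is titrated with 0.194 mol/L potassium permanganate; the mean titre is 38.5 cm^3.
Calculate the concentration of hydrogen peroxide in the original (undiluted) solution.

2 MnO4^- + 5 H2O2 + 6 H^+ → 2 Mn^2+ + 5 O2 + 8 H2O
n(KMnO4) = 0.0385 × 0.194 = 7.47 × 10^-3 mol
From the 5:2 ratio, n(H2O2) in the aliquot = 5/2 × 7.47 × 10^-3 = 0.0187 mol
[H2O2]_dilute = 0.0187 / 0.0200 = 0.934 mol/L
Dilution factor = 100.0 / 20.1 = 4.975
[H2O2]_stock = 0.934 × 4.975 = 4.64 mol/L

4.64 mol/L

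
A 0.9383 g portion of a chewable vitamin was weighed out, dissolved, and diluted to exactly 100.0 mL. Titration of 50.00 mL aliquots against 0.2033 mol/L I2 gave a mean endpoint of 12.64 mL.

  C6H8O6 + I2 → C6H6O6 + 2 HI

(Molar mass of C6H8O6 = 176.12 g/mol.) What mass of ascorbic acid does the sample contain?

n(I2) per titration = 0.01264 × 0.2033 = 2.570 × 10^-3 mol
n(C6H8O6) in each aliquot = 2.570 × 10^-3 mol (1:1 ratio)
n(C6H8O6) in the whole flask = 2.570 × 10^-3 × 100.0/50.00 = 5.139 × 10^-3 mol
mass of C6H8O6 = 5.139 × 10^-3 × 176.12 = 0.9052 g

0.9052 g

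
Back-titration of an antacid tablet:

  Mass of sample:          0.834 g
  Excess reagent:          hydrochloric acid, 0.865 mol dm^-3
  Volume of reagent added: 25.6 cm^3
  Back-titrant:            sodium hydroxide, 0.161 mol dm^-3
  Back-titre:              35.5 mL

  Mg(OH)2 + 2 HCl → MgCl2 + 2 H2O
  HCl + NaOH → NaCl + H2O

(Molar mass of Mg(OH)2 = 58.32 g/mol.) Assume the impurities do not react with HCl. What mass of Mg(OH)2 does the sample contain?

n(HCl) added = 0.0256 × 0.865 = 0.0221 mol
n(NaOH) used in back-titration = 0.0355 × 0.161 = 5.72 × 10^-3 mol
n(HCl) left over = 5.72 × 10^-3 mol (1:1 ratio)
n(HCl) consumed by analyte = 0.0221 − 5.72 × 10^-3 = 0.0164 mol
From the 1:2 ratio, n(Mg(OH)2) = 1/2 × 0.0164 = 8.21 × 10^-3 mol
mass of Mg(OH)2 = 8.21 × 10^-3 × 58.32 = 0.479 g

0.479 g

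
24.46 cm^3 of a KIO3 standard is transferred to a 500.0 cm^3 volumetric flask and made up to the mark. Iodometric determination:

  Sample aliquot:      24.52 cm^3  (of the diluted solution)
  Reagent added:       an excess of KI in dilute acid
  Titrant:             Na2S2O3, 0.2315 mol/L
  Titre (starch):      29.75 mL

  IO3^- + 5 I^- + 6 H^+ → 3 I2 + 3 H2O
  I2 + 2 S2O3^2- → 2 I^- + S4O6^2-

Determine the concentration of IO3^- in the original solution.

0.9569 mol/L

n(S2O3^2-) = 0.02975 × 0.2315 = 6.887 × 10^-3 mol
n(I2) = n(S2O3^2-)/2 = 3.444 × 10^-3 mol
From the 1:3 ratio, n(IO3^-) in the aliquot = 1/3 × 3.444 × 10^-3 = 1.148 × 10^-3 mol
[IO3^-]_dilute = 1.148 × 10^-3 / 0.02452 = 0.04681 mol/L
[IO3^-]_original = 0.04681 × 500.0/24.46 = 0.9569 mol/L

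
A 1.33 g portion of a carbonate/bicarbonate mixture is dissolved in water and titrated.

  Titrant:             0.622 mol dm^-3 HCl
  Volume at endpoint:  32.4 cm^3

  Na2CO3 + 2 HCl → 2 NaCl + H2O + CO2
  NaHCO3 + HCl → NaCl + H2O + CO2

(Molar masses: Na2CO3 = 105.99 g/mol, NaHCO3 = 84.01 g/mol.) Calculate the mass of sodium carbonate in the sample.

n(HCl) = 0.0324 × 0.622 = 0.0202 mol
Let x = n(Na2CO3), y = n(NaHCO3).
Titrant: 2x + 1y = 0.0202;  mass: 105.99x + 84.01y = 1.33
Solving, x = 5.85 × 10^-3 mol, y = 8.45 × 10^-3 mol
mass of Na2CO3 = 5.85 × 10^-3 × 105.99 = 0.620 g

0.620 g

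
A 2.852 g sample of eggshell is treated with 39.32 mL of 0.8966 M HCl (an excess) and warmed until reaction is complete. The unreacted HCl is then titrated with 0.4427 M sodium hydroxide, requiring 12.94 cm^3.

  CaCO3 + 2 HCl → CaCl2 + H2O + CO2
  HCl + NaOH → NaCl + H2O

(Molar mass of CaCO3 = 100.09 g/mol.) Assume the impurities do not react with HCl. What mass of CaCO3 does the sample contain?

n(HCl) added = 0.03932 × 0.8966 = 0.03525 mol
n(NaOH) used in back-titration = 0.01294 × 0.4427 = 5.729 × 10^-3 mol
n(HCl) left over = 5.729 × 10^-3 mol (1:1 ratio)
n(HCl) consumed by analyte = 0.03525 − 5.729 × 10^-3 = 0.02953 mol
From the 1:2 ratio, n(CaCO3) = 1/2 × 0.02953 = 0.01476 mol
mass of CaCO3 = 0.01476 × 100.09 = 1.478 g

1.478 g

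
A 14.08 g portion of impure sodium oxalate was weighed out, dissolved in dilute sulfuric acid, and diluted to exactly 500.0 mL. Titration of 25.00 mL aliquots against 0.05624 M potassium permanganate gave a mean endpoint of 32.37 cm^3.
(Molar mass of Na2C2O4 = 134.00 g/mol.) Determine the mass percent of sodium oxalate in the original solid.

2 MnO4^- + 5 C2O4^2- + 16 H^+ → 2 Mn^2+ + 10 CO2 + 8 H2O
n(KMnO4) per titration = 0.03237 × 0.05624 = 1.820 × 10^-3 mol
From the 5:2 ratio, n(Na2C2O4) in each aliquot = 5/2 × 1.820 × 10^-3 = 4.551 × 10^-3 mol
n(Na2C2O4) in the whole flask = 4.551 × 10^-3 × 500.0/25.00 = 0.09102 mol
mass of Na2C2O4 = 0.09102 × 134.00 = 12.20 g
% Na2C2O4 = 12.20 / 14.08 × 100 = 86.63 %

86.63 %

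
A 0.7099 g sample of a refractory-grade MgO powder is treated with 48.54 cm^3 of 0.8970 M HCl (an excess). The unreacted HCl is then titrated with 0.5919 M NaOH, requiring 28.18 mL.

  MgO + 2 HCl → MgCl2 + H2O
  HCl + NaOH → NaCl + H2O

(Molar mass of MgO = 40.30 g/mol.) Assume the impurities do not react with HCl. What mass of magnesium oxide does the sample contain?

n(HCl) added = 0.04854 × 0.8970 = 0.04354 mol
n(NaOH) used in back-titration = 0.02818 × 0.5919 = 0.01668 mol
n(HCl) left over = 0.01668 mol (1:1 ratio)
n(HCl) consumed by analyte = 0.04354 − 0.01668 = 0.02686 mol
From the 1:2 ratio, n(MgO) = 1/2 × 0.02686 = 0.01343 mol
mass of MgO = 0.01343 × 40.30 = 0.5412 g

0.5412 g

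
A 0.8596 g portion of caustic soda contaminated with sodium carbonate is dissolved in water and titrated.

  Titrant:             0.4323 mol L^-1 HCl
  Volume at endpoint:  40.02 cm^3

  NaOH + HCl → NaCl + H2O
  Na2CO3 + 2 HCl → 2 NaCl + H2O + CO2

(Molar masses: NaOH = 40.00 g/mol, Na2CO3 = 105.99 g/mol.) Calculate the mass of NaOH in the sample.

0.1762 g

n(HCl) = 0.04002 × 0.4323 = 0.01730 mol
Let x = n(NaOH), y = n(Na2CO3).
Titrant: 1x + 2y = 0.01730;  mass: 40.00x + 105.99y = 0.8596
Solving, x = 4.405 × 10^-3 mol, y = 6.448 × 10^-3 mol
mass of NaOH = 4.405 × 10^-3 × 40.00 = 0.1762 g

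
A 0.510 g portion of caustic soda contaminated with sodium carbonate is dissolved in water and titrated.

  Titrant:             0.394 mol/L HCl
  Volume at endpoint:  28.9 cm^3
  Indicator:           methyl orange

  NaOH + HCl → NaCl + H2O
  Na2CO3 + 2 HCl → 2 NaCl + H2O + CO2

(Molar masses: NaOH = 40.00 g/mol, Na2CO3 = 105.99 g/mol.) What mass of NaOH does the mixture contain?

n(HCl) = 0.0289 × 0.394 = 0.0114 mol
Let x = n(NaOH), y = n(Na2CO3).
Titrant: 1x + 2y = 0.0114;  mass: 40.00x + 105.99y = 0.510
Solving, x = 7.19 × 10^-3 mol, y = 2.10 × 10^-3 mol
mass of NaOH = 7.19 × 10^-3 × 40.00 = 0.288 g

0.288 g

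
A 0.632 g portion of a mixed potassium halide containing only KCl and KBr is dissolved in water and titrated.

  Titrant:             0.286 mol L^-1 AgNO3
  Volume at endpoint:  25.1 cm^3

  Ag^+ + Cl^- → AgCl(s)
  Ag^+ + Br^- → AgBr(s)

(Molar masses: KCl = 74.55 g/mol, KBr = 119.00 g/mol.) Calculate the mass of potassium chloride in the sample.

0.373 g

n(AgNO3) = 0.0251 × 0.286 = 7.18 × 10^-3 mol
Let x = n(KCl), y = n(KBr).
Titrant: 1x + 1y = 7.18 × 10^-3;  mass: 74.55x + 119.00y = 0.632
Solving, x = 5.00 × 10^-3 mol, y = 2.18 × 10^-3 mol
mass of KCl = 5.00 × 10^-3 × 74.55 = 0.373 g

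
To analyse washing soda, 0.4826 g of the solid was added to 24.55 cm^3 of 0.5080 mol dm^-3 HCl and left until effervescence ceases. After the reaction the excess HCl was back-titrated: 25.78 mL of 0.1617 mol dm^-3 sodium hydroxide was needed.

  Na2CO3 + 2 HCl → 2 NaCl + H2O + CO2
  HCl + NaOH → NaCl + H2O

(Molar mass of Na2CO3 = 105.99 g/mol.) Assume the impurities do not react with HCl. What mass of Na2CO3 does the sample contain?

n(HCl) added = 0.02455 × 0.5080 = 0.01247 mol
n(NaOH) used in back-titration = 0.02578 × 0.1617 = 4.169 × 10^-3 mol
n(HCl) left over = 4.169 × 10^-3 mol (1:1 ratio)
n(HCl) consumed by analyte = 0.01247 − 4.169 × 10^-3 = 8.303 × 10^-3 mol
From the 1:2 ratio, n(Na2CO3) = 1/2 × 8.303 × 10^-3 = 4.151 × 10^-3 mol
mass of Na2CO3 = 4.151 × 10^-3 × 105.99 = 0.4400 g

0.4400 g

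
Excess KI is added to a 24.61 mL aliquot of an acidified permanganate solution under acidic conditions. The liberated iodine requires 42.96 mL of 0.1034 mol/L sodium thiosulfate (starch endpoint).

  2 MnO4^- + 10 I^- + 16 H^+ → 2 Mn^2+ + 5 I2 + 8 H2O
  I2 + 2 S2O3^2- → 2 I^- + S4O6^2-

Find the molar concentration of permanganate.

0.03610 mol/L

n(S2O3^2-) = 0.04296 × 0.1034 = 4.442 × 10^-3 mol
n(I2) = n(S2O3^2-)/2 = 2.221 × 10^-3 mol
From the 2:5 ratio, n(MnO4^-) in the aliquot = 2/5 × 2.221 × 10^-3 = 8.884 × 10^-4 mol
[MnO4^-] = 8.884 × 10^-4 / 0.02461 = 0.03610 mol/L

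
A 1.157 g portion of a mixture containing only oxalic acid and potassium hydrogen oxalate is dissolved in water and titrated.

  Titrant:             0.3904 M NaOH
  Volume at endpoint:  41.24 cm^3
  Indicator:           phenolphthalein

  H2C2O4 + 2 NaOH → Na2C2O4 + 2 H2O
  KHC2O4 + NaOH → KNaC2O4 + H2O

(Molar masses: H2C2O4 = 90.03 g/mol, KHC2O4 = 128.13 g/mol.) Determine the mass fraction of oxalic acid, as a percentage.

n(NaOH) = 0.04124 × 0.3904 = 0.01610 mol
Let x = n(H2C2O4), y = n(KHC2O4).
Titrant: 2x + 1y = 0.01610;  mass: 90.03x + 128.13y = 1.157
Solving, x = 5.450 × 10^-3 mol, y = 5.201 × 10^-3 mol
mass of H2C2O4 = 5.450 × 10^-3 × 90.03 = 0.4906 g
% H2C2O4 = 0.4906 / 1.157 × 100 = 42.41 %

42.41 %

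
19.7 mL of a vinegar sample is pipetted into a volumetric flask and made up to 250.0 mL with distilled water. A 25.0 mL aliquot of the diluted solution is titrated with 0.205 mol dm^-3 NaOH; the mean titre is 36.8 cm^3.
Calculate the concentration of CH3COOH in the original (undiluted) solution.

CH3COOH + NaOH → CH3COONa + H2O
n(NaOH) = 0.0368 × 0.205 = 7.54 × 10^-3 mol
n(CH3COOH) in the aliquot = 7.54 × 10^-3 mol (1:1 ratio)
[CH3COOH]_dilute = 7.54 × 10^-3 / 0.0250 = 0.302 mol/L
Dilution factor = 250.0 / 19.7 = 12.69
[CH3COOH]_stock = 0.302 × 12.69 = 3.83 mol/L

3.83 mol/L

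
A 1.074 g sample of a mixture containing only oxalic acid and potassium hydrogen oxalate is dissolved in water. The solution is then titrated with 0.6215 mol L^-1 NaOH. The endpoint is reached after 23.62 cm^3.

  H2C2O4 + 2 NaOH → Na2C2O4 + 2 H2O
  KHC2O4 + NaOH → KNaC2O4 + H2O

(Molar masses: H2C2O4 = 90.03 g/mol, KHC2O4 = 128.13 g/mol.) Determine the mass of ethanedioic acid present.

0.4370 g

n(NaOH) = 0.02362 × 0.6215 = 0.01468 mol
Let x = n(H2C2O4), y = n(KHC2O4).
Titrant: 2x + 1y = 0.01468;  mass: 90.03x + 128.13y = 1.074
Solving, x = 4.854 × 10^-3 mol, y = 4.971 × 10^-3 mol
mass of H2C2O4 = 4.854 × 10^-3 × 90.03 = 0.4370 g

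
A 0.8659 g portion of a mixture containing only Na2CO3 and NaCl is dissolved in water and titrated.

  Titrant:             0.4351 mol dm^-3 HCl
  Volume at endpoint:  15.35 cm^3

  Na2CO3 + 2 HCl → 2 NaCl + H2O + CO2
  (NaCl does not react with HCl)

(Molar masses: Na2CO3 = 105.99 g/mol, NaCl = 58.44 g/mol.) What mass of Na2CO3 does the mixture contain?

n(HCl) = 0.01535 × 0.4351 = 6.679 × 10^-3 mol
Let x = n(Na2CO3), y = n(NaCl).
Titrant: 2x = 6.679 × 10^-3;  mass: 105.99x + 58.44y = 0.8659
Solving, x = 3.339 × 10^-3 mol, y = 8.760 × 10^-3 mol
mass of Na2CO3 = 3.339 × 10^-3 × 105.99 = 0.3539 g

0.3539 g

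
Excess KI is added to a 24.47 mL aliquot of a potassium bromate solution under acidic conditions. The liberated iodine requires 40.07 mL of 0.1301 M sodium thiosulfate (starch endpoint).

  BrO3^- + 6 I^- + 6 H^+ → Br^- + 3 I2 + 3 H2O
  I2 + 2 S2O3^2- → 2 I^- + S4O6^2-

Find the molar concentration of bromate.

n(S2O3^2-) = 0.04007 × 0.1301 = 5.213 × 10^-3 mol
n(I2) = n(S2O3^2-)/2 = 2.607 × 10^-3 mol
From the 1:3 ratio, n(BrO3^-) in the aliquot = 1/3 × 2.607 × 10^-3 = 8.689 × 10^-4 mol
[BrO3^-] = 8.689 × 10^-4 / 0.02447 = 0.03551 mol/L

0.03551 M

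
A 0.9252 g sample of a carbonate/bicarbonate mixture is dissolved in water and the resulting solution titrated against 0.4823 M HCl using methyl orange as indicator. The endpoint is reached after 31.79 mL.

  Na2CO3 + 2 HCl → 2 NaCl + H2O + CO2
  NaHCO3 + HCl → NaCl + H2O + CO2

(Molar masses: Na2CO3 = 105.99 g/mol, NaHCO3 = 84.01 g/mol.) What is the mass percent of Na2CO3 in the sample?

n(HCl) = 0.03179 × 0.4823 = 0.01533 mol
Let x = n(Na2CO3), y = n(NaHCO3).
Titrant: 2x + 1y = 0.01533;  mass: 105.99x + 84.01y = 0.9252
Solving, x = 5.850 × 10^-3 mol, y = 3.633 × 10^-3 mol
mass of Na2CO3 = 5.850 × 10^-3 × 105.99 = 0.6200 g
% Na2CO3 = 0.6200 / 0.9252 × 100 = 67.02 %

67.02 %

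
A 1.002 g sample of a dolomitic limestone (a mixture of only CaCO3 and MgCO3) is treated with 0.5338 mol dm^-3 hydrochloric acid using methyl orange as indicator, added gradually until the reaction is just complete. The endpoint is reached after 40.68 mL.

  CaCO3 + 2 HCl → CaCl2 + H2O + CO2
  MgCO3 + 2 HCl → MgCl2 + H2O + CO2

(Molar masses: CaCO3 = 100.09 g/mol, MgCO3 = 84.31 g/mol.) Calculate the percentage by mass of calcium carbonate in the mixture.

n(HCl) = 0.04068 × 0.5338 = 0.02171 mol
Let x = n(CaCO3), y = n(MgCO3).
Titrant: 2x + 2y = 0.02171;  mass: 100.09x + 84.31y = 1.002
Solving, x = 5.488 × 10^-3 mol, y = 5.369 × 10^-3 mol
mass of CaCO3 = 5.488 × 10^-3 × 100.09 = 0.5493 g
% CaCO3 = 0.5493 / 1.002 × 100 = 54.82 %

54.82 %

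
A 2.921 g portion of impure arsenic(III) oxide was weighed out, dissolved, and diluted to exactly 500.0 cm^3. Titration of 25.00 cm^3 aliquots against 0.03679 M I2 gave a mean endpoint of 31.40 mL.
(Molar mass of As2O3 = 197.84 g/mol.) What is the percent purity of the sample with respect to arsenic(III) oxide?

78.24 %

As2O3 + 2 I2 + 2 H2O → As2O5 + 4 HI
n(I2) per titration = 0.03140 × 0.03679 = 1.155 × 10^-3 mol
From the 1:2 ratio, n(As2O3) in each aliquot = 1/2 × 1.155 × 10^-3 = 5.776 × 10^-4 mol
n(As2O3) in the whole flask = 5.776 × 10^-4 × 500.0/25.00 = 0.01155 mol
mass of As2O3 = 0.01155 × 197.84 = 2.285 g
% As2O3 = 2.285 / 2.921 × 100 = 78.24 %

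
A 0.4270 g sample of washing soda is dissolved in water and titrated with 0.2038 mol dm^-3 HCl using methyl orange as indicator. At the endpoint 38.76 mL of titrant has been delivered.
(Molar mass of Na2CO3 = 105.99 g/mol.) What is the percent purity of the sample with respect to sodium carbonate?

Na2CO3 + 2 HCl → 2 NaCl + H2O + CO2
n(HCl) = 0.03876 L × 0.2038 mol/L = 7.899 × 10^-3 mol
From the 1:2 ratio, n(Na2CO3) = 1/2 × 7.899 × 10^-3 = 3.950 × 10^-3 mol
mass of Na2CO3 = 3.950 × 10^-3 × 105.99 g/mol = 0.4186 g
% Na2CO3 = 0.4186 / 0.4270 × 100 = 98.04 %

98.04 %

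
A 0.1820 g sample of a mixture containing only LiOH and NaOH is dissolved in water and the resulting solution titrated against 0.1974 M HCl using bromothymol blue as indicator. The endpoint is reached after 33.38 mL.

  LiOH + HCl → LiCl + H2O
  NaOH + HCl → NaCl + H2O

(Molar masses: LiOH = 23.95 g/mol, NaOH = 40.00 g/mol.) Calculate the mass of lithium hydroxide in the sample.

0.1217 g

n(HCl) = 0.03338 × 0.1974 = 6.589 × 10^-3 mol
Let x = n(LiOH), y = n(NaOH).
Titrant: 1x + 1y = 6.589 × 10^-3;  mass: 23.95x + 40.00y = 0.1820
Solving, x = 5.082 × 10^-3 mol, y = 1.507 × 10^-3 mol
mass of LiOH = 5.082 × 10^-3 × 23.95 = 0.1217 g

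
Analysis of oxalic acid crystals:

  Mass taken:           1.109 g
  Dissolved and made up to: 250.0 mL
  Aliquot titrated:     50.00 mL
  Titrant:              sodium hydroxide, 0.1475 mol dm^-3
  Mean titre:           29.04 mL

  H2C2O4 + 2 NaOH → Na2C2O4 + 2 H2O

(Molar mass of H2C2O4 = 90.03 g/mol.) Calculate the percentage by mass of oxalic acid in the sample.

n(NaOH) per titration = 0.02904 × 0.1475 = 4.283 × 10^-3 mol
From the 1:2 ratio, n(H2C2O4) in each aliquot = 1/2 × 4.283 × 10^-3 = 2.142 × 10^-3 mol
n(H2C2O4) in the whole flask = 2.142 × 10^-3 × 250.0/50.00 = 0.01071 mol
mass of H2C2O4 = 0.01071 × 90.03 = 0.9641 g
% H2C2O4 = 0.9641 / 1.109 × 100 = 86.93 %

86.93 %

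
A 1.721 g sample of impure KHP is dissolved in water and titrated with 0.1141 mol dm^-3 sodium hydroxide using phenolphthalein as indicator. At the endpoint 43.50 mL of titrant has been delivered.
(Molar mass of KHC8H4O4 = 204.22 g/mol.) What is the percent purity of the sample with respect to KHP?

KHC8H4O4 + NaOH → KNaC8H4O4 + H2O
n(NaOH) = 0.04350 L × 0.1141 mol/L = 4.963 × 10^-3 mol
n(KHC8H4O4) = 4.963 × 10^-3 mol (1:1 ratio)
mass of KHC8H4O4 = 4.963 × 10^-3 × 204.22 g/mol = 1.014 g
% KHC8H4O4 = 1.014 / 1.721 × 100 = 58.90 %

58.90 %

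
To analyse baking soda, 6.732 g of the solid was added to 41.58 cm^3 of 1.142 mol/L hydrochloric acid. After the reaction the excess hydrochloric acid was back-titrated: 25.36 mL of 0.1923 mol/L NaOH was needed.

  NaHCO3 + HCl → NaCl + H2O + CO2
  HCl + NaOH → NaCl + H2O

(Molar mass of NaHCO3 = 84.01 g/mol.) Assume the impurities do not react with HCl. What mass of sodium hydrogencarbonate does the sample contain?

3.579 g

n(HCl) added = 0.04158 × 1.142 = 0.04748 mol
n(NaOH) used in back-titration = 0.02536 × 0.1923 = 4.877 × 10^-3 mol
n(HCl) left over = 4.877 × 10^-3 mol (1:1 ratio)
n(HCl) consumed by analyte = 0.04748 − 4.877 × 10^-3 = 0.04261 mol
n(NaHCO3) = 0.04261 mol (1:1 ratio)
mass of NaHCO3 = 0.04261 × 84.01 = 3.579 g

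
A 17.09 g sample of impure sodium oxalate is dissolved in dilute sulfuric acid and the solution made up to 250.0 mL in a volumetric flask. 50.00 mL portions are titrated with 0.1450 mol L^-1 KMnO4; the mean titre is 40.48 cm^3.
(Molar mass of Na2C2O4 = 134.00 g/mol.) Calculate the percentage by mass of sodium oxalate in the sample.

2 MnO4^- + 5 C2O4^2- + 16 H^+ → 2 Mn^2+ + 10 CO2 + 8 H2O
n(KMnO4) per titration = 0.04048 × 0.1450 = 5.870 × 10^-3 mol
From the 5:2 ratio, n(Na2C2O4) in each aliquot = 5/2 × 5.870 × 10^-3 = 0.01467 mol
n(Na2C2O4) in the whole flask = 0.01467 × 250.0/50.00 = 0.07337 mol
mass of Na2C2O4 = 0.07337 × 134.00 = 9.832 g
% Na2C2O4 = 9.832 / 17.09 × 100 = 57.53 %

57.53 %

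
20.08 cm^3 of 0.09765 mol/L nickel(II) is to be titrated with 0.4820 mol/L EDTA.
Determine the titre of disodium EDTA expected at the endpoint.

4.068 mL

Ni^2+ + EDTA^4- → [Ni(EDTA)]^2-
n(Ni2+) = 0.02008 L × 0.09765 mol/L = 1.961 × 10^-3 mol
n(EDTA) = 1.961 × 10^-3 mol (1:1 stoichiometry)
V(EDTA) = 1.961 × 10^-3 mol / 0.4820 mol/L = 0.004068 L = 4.068 mL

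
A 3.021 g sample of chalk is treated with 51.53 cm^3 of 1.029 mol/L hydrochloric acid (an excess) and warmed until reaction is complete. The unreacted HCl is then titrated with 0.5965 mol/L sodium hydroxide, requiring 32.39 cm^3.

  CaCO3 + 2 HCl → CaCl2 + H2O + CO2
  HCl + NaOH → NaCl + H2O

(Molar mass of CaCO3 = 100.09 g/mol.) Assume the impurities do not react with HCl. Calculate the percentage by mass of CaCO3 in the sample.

55.83 %

n(HCl) added = 0.05153 × 1.029 = 0.05302 mol
n(NaOH) used in back-titration = 0.03239 × 0.5965 = 0.01932 mol
n(HCl) left over = 0.01932 mol (1:1 ratio)
n(HCl) consumed by analyte = 0.05302 − 0.01932 = 0.03370 mol
From the 1:2 ratio, n(CaCO3) = 1/2 × 0.03370 = 0.01685 mol
mass of CaCO3 = 0.01685 × 100.09 = 1.687 g
% CaCO3 = 1.687 / 3.021 × 100 = 55.83 %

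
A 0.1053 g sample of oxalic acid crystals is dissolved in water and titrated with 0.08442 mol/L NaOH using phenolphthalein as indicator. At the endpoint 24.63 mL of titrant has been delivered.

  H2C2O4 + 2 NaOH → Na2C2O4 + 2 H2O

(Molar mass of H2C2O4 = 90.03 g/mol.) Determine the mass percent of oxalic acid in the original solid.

88.89 %

n(NaOH) = 0.02463 L × 0.08442 mol/L = 2.079 × 10^-3 mol
From the 1:2 ratio, n(H2C2O4) = 1/2 × 2.079 × 10^-3 = 1.040 × 10^-3 mol
mass of H2C2O4 = 1.040 × 10^-3 × 90.03 g/mol = 0.09360 g
% H2C2O4 = 0.09360 / 0.1053 × 100 = 88.89 %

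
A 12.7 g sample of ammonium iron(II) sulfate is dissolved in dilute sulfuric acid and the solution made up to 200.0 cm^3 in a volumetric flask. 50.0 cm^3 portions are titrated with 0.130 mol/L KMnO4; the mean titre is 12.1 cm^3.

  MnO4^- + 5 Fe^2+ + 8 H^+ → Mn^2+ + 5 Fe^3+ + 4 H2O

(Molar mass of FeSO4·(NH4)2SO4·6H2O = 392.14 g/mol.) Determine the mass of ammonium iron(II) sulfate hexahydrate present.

n(KMnO4) per titration = 0.0121 × 0.130 = 1.57 × 10^-3 mol
From the 5:1 ratio, n(FeSO4·(NH4)2SO4·6H2O) in each aliquot = 5/1 × 1.57 × 10^-3 = 7.87 × 10^-3 mol
n(FeSO4·(NH4)2SO4·6H2O) in the whole flask = 7.87 × 10^-3 × 200.0/50.0 = 0.0315 mol
mass of FeSO4·(NH4)2SO4·6H2O = 0.0315 × 392.14 = 12.3 g

12.3 g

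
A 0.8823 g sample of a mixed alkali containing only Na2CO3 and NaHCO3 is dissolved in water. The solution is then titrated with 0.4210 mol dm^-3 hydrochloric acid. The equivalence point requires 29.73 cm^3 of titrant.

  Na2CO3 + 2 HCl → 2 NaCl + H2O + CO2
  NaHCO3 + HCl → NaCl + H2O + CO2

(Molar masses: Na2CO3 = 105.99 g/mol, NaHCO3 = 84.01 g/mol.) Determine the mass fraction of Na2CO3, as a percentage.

n(HCl) = 0.02973 × 0.4210 = 0.01252 mol
Let x = n(Na2CO3), y = n(NaHCO3).
Titrant: 2x + 1y = 0.01252;  mass: 105.99x + 84.01y = 0.8823
Solving, x = 2.728 × 10^-3 mol, y = 7.061 × 10^-3 mol
mass of Na2CO3 = 2.728 × 10^-3 × 105.99 = 0.2891 g
% Na2CO3 = 0.2891 / 0.8823 × 100 = 32.77 %

32.77 %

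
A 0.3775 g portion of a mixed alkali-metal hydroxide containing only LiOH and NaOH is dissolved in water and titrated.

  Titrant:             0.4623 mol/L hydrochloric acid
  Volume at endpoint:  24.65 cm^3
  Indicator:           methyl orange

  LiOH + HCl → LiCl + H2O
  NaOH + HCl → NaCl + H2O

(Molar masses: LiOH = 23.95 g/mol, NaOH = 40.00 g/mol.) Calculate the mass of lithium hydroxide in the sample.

0.1169 g

n(HCl) = 0.02465 × 0.4623 = 0.01140 mol
Let x = n(LiOH), y = n(NaOH).
Titrant: 1x + 1y = 0.01140;  mass: 23.95x + 40.00y = 0.3775
Solving, x = 4.880 × 10^-3 mol, y = 6.515 × 10^-3 mol
mass of LiOH = 4.880 × 10^-3 × 23.95 = 0.1169 g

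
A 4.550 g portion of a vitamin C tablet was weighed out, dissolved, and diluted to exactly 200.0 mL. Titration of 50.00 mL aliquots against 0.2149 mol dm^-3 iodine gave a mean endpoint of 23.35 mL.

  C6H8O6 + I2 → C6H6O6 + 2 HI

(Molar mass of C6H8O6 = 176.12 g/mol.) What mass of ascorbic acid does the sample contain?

n(I2) per titration = 0.02335 × 0.2149 = 5.018 × 10^-3 mol
n(C6H8O6) in each aliquot = 5.018 × 10^-3 mol (1:1 ratio)
n(C6H8O6) in the whole flask = 5.018 × 10^-3 × 200.0/50.00 = 0.02007 mol
mass of C6H8O6 = 0.02007 × 176.12 = 3.535 g

3.535 g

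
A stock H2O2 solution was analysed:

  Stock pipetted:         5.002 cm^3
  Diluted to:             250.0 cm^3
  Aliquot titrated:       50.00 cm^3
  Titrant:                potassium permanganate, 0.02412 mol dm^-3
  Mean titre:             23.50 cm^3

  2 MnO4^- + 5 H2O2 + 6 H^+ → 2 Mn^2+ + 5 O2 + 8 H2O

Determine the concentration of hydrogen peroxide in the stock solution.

n(KMnO4) = 0.02350 × 0.02412 = 5.668 × 10^-4 mol
From the 5:2 ratio, n(H2O2) in the aliquot = 5/2 × 5.668 × 10^-4 = 1.417 × 10^-3 mol
[H2O2]_dilute = 1.417 × 10^-3 / 0.05000 = 0.02834 mol/L
Dilution factor = 250.0 / 5.002 = 49.98
[H2O2]_stock = 0.02834 × 49.98 = 1.416 mol/L

1.416 mol/L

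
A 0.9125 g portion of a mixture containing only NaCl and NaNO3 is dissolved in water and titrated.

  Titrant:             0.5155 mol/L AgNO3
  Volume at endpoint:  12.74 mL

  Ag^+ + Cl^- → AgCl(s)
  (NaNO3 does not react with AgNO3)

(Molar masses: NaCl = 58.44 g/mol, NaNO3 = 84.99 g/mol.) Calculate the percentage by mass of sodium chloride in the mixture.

n(AgNO3) = 0.01274 × 0.5155 = 6.567 × 10^-3 mol
Let x = n(NaCl), y = n(NaNO3).
Titrant: 1x = 6.567 × 10^-3;  mass: 58.44x + 84.99y = 0.9125
Solving, x = 6.567 × 10^-3 mol, y = 6.221 × 10^-3 mol
mass of NaCl = 6.567 × 10^-3 × 58.44 = 0.3838 g
% NaCl = 0.3838 / 0.9125 × 100 = 42.06 %

42.06 %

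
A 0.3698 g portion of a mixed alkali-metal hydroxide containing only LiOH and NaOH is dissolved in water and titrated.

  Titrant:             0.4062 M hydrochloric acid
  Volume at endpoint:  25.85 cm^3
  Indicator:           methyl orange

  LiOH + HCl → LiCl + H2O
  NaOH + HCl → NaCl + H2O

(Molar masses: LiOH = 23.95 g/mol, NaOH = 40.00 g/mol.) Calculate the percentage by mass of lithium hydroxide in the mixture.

n(HCl) = 0.02585 × 0.4062 = 0.01050 mol
Let x = n(LiOH), y = n(NaOH).
Titrant: 1x + 1y = 0.01050;  mass: 23.95x + 40.00y = 0.3698
Solving, x = 3.128 × 10^-3 mol, y = 7.372 × 10^-3 mol
mass of LiOH = 3.128 × 10^-3 × 23.95 = 0.07493 g
% LiOH = 0.07493 / 0.3698 × 100 = 20.26 %

20.26 %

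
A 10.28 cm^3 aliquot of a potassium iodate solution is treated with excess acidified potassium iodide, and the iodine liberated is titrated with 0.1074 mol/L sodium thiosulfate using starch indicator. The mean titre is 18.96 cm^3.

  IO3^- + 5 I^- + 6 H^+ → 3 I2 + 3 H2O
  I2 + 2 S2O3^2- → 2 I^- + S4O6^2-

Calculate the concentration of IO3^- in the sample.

0.03301 mol/L

n(S2O3^2-) = 0.01896 × 0.1074 = 2.036 × 10^-3 mol
n(I2) = n(S2O3^2-)/2 = 1.018 × 10^-3 mol
From the 1:3 ratio, n(IO3^-) in the aliquot = 1/3 × 1.018 × 10^-3 = 3.394 × 10^-4 mol
[IO3^-] = 3.394 × 10^-4 / 0.01028 = 0.03301 mol/L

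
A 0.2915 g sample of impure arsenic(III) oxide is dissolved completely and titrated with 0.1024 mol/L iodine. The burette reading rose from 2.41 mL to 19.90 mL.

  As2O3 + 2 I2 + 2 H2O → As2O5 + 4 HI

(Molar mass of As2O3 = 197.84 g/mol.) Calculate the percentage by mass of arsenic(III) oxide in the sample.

n(I2) = 0.01749 L × 0.1024 mol/L = 1.791 × 10^-3 mol
From the 1:2 ratio, n(As2O3) = 1/2 × 1.791 × 10^-3 = 8.955 × 10^-4 mol
mass of As2O3 = 8.955 × 10^-4 × 197.84 g/mol = 0.1772 g
% As2O3 = 0.1772 / 0.2915 × 100 = 60.78 %

60.78 %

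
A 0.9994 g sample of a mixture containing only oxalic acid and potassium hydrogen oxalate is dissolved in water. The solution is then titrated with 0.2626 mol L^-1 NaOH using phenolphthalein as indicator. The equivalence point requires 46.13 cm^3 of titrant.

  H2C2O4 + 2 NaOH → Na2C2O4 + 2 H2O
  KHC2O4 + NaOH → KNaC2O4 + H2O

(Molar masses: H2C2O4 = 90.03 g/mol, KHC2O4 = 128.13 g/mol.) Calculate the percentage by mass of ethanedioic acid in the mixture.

n(NaOH) = 0.04613 × 0.2626 = 0.01211 mol
Let x = n(H2C2O4), y = n(KHC2O4).
Titrant: 2x + 1y = 0.01211;  mass: 90.03x + 128.13y = 0.9994
Solving, x = 3.325 × 10^-3 mol, y = 5.464 × 10^-3 mol
mass of H2C2O4 = 3.325 × 10^-3 × 90.03 = 0.2994 g
% H2C2O4 = 0.2994 / 0.9994 × 100 = 29.95 %

29.95 %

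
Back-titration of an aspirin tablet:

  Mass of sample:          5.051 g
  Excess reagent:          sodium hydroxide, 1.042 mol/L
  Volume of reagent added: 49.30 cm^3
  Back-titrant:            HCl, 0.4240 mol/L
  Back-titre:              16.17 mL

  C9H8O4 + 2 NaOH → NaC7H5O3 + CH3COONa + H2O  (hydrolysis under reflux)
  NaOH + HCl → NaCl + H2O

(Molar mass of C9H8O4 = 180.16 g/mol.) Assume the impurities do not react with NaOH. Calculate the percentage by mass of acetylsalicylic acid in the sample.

79.39 %

n(NaOH) added = 0.04930 × 1.042 = 0.05137 mol
n(HCl) used in back-titration = 0.01617 × 0.4240 = 6.856 × 10^-3 mol
n(NaOH) left over = 6.856 × 10^-3 mol (1:1 ratio)
n(NaOH) consumed by analyte = 0.05137 − 6.856 × 10^-3 = 0.04451 mol
From the 1:2 ratio, n(C9H8O4) = 1/2 × 0.04451 = 0.02226 mol
mass of C9H8O4 = 0.02226 × 180.16 = 4.010 g
% C9H8O4 = 4.010 / 5.051 × 100 = 79.39 %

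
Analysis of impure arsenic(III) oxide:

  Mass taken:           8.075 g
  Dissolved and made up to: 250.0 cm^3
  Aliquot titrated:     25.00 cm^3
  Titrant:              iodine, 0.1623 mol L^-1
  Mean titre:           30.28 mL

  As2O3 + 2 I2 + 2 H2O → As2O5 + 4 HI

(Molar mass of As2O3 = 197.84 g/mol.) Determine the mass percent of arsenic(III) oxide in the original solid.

60.20 %

n(I2) per titration = 0.03028 × 0.1623 = 4.914 × 10^-3 mol
From the 1:2 ratio, n(As2O3) in each aliquot = 1/2 × 4.914 × 10^-3 = 2.457 × 10^-3 mol
n(As2O3) in the whole flask = 2.457 × 10^-3 × 250.0/25.00 = 0.02457 mol
mass of As2O3 = 0.02457 × 197.84 = 4.861 g
% As2O3 = 4.861 / 8.075 × 100 = 60.20 %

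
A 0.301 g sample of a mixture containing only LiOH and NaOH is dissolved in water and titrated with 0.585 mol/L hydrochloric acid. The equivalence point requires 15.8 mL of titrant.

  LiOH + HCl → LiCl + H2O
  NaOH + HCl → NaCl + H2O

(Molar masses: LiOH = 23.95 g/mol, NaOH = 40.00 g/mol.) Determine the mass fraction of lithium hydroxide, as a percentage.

n(HCl) = 0.0158 × 0.585 = 9.24 × 10^-3 mol
Let x = n(LiOH), y = n(NaOH).
Titrant: 1x + 1y = 9.24 × 10^-3;  mass: 23.95x + 40.00y = 0.301
Solving, x = 4.28 × 10^-3 mol, y = 4.96 × 10^-3 mol
mass of LiOH = 4.28 × 10^-3 × 23.95 = 0.103 g
% LiOH = 0.103 / 0.301 × 100 = 34.1 %

34.1 %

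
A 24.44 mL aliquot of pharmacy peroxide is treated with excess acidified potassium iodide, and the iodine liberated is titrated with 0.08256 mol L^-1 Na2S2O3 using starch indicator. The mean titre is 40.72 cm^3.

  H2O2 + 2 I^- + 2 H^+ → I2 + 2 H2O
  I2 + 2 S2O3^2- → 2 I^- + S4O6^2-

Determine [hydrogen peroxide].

0.06878 mol/L

n(S2O3^2-) = 0.04072 × 0.08256 = 3.362 × 10^-3 mol
n(I2) = n(S2O3^2-)/2 = 1.681 × 10^-3 mol
n(H2O2) in the aliquot = 1.681 × 10^-3 mol (1:1 ratio)
[H2O2] = 1.681 × 10^-3 / 0.02444 = 0.06878 mol/L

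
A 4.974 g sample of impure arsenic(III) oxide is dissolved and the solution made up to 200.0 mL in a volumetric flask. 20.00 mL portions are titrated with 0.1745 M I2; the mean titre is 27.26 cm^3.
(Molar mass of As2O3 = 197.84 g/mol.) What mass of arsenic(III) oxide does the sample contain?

As2O3 + 2 I2 + 2 H2O → As2O5 + 4 HI
n(I2) per titration = 0.02726 × 0.1745 = 4.757 × 10^-3 mol
From the 1:2 ratio, n(As2O3) in each aliquot = 1/2 × 4.757 × 10^-3 = 2.378 × 10^-3 mol
n(As2O3) in the whole flask = 2.378 × 10^-3 × 200.0/20.00 = 0.02378 mol
mass of As2O3 = 0.02378 × 197.84 = 4.705 g

4.705 g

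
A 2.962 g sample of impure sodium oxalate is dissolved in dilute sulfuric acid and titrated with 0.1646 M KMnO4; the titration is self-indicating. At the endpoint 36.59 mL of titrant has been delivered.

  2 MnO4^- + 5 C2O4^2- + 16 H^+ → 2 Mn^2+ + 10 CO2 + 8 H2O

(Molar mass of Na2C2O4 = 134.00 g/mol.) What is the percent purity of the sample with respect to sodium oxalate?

68.12 %

n(KMnO4) = 0.03659 L × 0.1646 mol/L = 6.023 × 10^-3 mol
From the 5:2 ratio, n(Na2C2O4) = 5/2 × 6.023 × 10^-3 = 0.01506 mol
mass of Na2C2O4 = 0.01506 × 134.00 g/mol = 2.018 g
% Na2C2O4 = 2.018 / 2.962 × 100 = 68.12 %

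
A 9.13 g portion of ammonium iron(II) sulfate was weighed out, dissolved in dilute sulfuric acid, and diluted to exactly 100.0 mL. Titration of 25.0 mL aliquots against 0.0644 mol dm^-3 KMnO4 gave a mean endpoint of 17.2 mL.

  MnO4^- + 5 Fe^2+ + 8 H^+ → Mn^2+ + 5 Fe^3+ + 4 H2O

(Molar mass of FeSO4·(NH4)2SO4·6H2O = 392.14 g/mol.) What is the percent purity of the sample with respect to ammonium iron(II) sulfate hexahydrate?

n(KMnO4) per titration = 0.0172 × 0.0644 = 1.11 × 10^-3 mol
From the 5:1 ratio, n(FeSO4·(NH4)2SO4·6H2O) in each aliquot = 5/1 × 1.11 × 10^-3 = 5.54 × 10^-3 mol
n(FeSO4·(NH4)2SO4·6H2O) in the whole flask = 5.54 × 10^-3 × 100.0/25.0 = 0.0222 mol
mass of FeSO4·(NH4)2SO4·6H2O = 0.0222 × 392.14 = 8.69 g
% FeSO4·(NH4)2SO4·6H2O = 8.69 / 9.13 × 100 = 95.2 %

95.2 %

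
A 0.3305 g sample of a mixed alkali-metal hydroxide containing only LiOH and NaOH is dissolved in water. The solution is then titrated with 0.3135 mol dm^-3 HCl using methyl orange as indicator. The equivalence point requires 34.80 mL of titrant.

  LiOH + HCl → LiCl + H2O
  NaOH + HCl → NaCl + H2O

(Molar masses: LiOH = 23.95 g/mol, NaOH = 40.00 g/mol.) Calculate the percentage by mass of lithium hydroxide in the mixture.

n(HCl) = 0.03480 × 0.3135 = 0.01091 mol
Let x = n(LiOH), y = n(NaOH).
Titrant: 1x + 1y = 0.01091;  mass: 23.95x + 40.00y = 0.3305
Solving, x = 6.598 × 10^-3 mol, y = 4.312 × 10^-3 mol
mass of LiOH = 6.598 × 10^-3 × 23.95 = 0.1580 g
% LiOH = 0.1580 / 0.3305 × 100 = 47.81 %

47.81 %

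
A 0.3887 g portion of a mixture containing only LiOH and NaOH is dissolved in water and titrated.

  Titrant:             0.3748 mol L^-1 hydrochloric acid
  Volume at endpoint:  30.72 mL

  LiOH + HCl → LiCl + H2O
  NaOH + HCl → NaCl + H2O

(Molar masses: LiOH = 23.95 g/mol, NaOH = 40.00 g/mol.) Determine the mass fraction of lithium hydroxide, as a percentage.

n(HCl) = 0.03072 × 0.3748 = 0.01151 mol
Let x = n(LiOH), y = n(NaOH).
Titrant: 1x + 1y = 0.01151;  mass: 23.95x + 40.00y = 0.3887
Solving, x = 4.477 × 10^-3 mol, y = 7.037 × 10^-3 mol
mass of LiOH = 4.477 × 10^-3 × 23.95 = 0.1072 g
% LiOH = 0.1072 / 0.3887 × 100 = 27.58 %

27.58 %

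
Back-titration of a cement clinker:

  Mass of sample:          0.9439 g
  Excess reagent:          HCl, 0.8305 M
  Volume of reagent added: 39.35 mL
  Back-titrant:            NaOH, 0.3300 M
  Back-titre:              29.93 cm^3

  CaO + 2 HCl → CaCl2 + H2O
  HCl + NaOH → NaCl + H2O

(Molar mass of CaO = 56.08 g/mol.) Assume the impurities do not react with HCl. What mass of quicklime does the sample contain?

0.6394 g

n(HCl) added = 0.03935 × 0.8305 = 0.03268 mol
n(NaOH) used in back-titration = 0.02993 × 0.3300 = 9.877 × 10^-3 mol
n(HCl) left over = 9.877 × 10^-3 mol (1:1 ratio)
n(HCl) consumed by analyte = 0.03268 − 9.877 × 10^-3 = 0.02280 mol
From the 1:2 ratio, n(CaO) = 1/2 × 0.02280 = 0.01140 mol
mass of CaO = 0.01140 × 56.08 = 0.6394 g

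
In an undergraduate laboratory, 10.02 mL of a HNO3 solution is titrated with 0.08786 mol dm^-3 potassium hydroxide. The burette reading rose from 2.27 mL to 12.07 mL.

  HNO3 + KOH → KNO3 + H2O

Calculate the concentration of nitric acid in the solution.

0.08593 mol/L

n(KOH) = 0.009800 L × 0.08786 mol/L = 8.610 × 10^-4 mol
n(HNO3) = 8.610 × 10^-4 mol (1:1 mole ratio)
[HNO3] = 8.610 × 10^-4 mol / 0.01002 L = 0.08593 mol/L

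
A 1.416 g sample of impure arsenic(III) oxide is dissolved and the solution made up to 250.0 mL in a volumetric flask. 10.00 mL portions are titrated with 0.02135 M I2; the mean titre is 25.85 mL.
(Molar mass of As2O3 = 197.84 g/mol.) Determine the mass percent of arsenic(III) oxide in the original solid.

96.39 %

As2O3 + 2 I2 + 2 H2O → As2O5 + 4 HI
n(I2) per titration = 0.02585 × 0.02135 = 5.519 × 10^-4 mol
From the 1:2 ratio, n(As2O3) in each aliquot = 1/2 × 5.519 × 10^-4 = 2.759 × 10^-4 mol
n(As2O3) in the whole flask = 2.759 × 10^-4 × 250.0/10.00 = 6.899 × 10^-3 mol
mass of As2O3 = 6.899 × 10^-3 × 197.84 = 1.365 g
% As2O3 = 1.365 / 1.416 × 100 = 96.39 %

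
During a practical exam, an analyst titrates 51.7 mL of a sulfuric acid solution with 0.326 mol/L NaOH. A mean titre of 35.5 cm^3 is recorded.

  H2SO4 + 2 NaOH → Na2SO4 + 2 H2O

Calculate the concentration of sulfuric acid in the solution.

n(NaOH) = 0.0355 L × 0.326 mol/L = 0.0116 mol
From the 1:2 mole ratio, n(H2SO4) = 1/2 × 0.0116 = 5.79 × 10^-3 mol
[H2SO4] = 5.79 × 10^-3 mol / 0.0517 L = 0.112 mol/L

0.112 mol/L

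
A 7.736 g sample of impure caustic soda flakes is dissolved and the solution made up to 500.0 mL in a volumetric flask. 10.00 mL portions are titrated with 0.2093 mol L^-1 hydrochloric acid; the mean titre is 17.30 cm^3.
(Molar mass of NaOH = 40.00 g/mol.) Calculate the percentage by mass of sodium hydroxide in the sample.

NaOH + HCl → NaCl + H2O
n(HCl) per titration = 0.01730 × 0.2093 = 3.621 × 10^-3 mol
n(NaOH) in each aliquot = 3.621 × 10^-3 mol (1:1 ratio)
n(NaOH) in the whole flask = 3.621 × 10^-3 × 500.0/10.00 = 0.1810 mol
mass of NaOH = 0.1810 × 40.00 = 7.242 g
% NaOH = 7.242 / 7.736 × 100 = 93.61 %

93.61 %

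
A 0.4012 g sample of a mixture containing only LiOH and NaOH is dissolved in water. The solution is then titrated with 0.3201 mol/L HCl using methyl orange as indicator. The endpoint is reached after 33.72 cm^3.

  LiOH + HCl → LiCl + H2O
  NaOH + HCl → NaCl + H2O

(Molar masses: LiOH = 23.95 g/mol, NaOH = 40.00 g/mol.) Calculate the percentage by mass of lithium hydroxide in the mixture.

11.36 %

n(HCl) = 0.03372 × 0.3201 = 0.01079 mol
Let x = n(LiOH), y = n(NaOH).
Titrant: 1x + 1y = 0.01079;  mass: 23.95x + 40.00y = 0.4012
Solving, x = 1.903 × 10^-3 mol, y = 8.890 × 10^-3 mol
mass of LiOH = 1.903 × 10^-3 × 23.95 = 0.04559 g
% LiOH = 0.04559 / 0.4012 × 100 = 11.36 %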